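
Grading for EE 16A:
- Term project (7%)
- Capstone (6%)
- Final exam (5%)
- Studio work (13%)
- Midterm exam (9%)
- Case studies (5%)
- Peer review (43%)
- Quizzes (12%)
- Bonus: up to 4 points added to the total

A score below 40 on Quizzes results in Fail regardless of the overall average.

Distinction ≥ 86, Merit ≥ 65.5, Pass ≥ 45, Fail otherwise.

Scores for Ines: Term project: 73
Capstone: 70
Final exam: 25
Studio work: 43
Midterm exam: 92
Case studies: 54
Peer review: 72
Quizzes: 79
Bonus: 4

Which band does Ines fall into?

Merit

Quizzes score 79 ≥ 40: minimum met.
Weighted total:
  Term project 73 × 0.07 = 5.11
  Capstone 70 × 0.06 = 4.2
  Final exam 25 × 0.05 = 1.25
  Studio work 43 × 0.13 = 5.59
  Midterm exam 92 × 0.09 = 8.28
  Case studies 54 × 0.05 = 2.7
  Peer review 72 × 0.43 = 30.96
  Quizzes 79 × 0.12 = 9.48
Sum = 67.57
Bonus: 67.57 + 4 = 71.57
71.57 is ≥ 65.5 and < 86 → Merit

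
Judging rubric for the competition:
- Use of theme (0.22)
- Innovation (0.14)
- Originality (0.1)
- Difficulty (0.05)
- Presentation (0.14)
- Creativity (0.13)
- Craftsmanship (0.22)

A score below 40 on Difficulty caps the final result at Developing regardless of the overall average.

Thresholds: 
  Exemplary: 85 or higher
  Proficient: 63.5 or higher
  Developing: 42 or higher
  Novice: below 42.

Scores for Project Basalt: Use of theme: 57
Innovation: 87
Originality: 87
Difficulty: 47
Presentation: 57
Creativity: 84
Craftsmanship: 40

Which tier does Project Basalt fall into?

Difficulty score 47 ≥ 40: minimum met.
Weighted total:
  Use of theme 57 × 0.22 = 12.54
  Innovation 87 × 0.14 = 12.18
  Originality 87 × 0.1 = 8.7
  Difficulty 47 × 0.05 = 2.35
  Presentation 57 × 0.14 = 7.98
  Creativity 84 × 0.13 = 10.92
  Craftsmanship 40 × 0.22 = 8.8
Sum = 63.47
63.47 is ≥ 42 and < 63.5 → Developing

Developing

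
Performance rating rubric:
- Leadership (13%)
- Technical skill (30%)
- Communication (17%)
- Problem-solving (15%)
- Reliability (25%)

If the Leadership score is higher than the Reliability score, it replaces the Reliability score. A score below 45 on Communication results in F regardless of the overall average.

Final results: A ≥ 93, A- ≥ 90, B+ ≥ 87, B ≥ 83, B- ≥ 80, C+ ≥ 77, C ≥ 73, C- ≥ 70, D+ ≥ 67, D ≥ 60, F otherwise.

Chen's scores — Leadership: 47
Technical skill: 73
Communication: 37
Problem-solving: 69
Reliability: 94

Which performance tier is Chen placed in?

F

Leadership (47) ≤ Reliability (94), so Reliability stays at 94.
Communication score 37 < 45: minimum not met.
Weighted total:
  Leadership 47 × 0.13 = 6.11
  Technical skill 73 × 0.3 = 21.9
  Communication 37 × 0.17 = 6.29
  Problem-solving 69 × 0.15 = 10.35
  Reliability 94 × 0.25 = 23.5
Sum = 68.15
Because the Communication minimum was not met, the result is F.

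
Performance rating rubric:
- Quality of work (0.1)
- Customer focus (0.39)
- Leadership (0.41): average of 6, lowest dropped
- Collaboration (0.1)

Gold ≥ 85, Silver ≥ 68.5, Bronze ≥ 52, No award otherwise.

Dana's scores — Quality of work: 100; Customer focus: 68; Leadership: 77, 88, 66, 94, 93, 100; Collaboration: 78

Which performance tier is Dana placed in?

Silver

Leadership: drop 66 → average of remaining 5 = 452/5 = 90.4
Weighted total:
  Quality of work 100 × 0.1 = 10
  Customer focus 68 × 0.39 = 26.52
  Leadership 90.4 × 0.41 = 37.064
  Collaboration 78 × 0.1 = 7.8
Sum = 81.384
81.384 is ≥ 68.5 and < 85 → Silver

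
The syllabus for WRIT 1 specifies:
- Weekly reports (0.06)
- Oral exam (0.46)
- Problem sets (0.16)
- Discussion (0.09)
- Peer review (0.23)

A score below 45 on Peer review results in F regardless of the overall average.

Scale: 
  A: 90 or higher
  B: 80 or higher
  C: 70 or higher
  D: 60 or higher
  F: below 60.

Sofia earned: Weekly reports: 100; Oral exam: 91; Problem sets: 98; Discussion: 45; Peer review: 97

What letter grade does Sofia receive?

Peer review score 97 ≥ 45: minimum met.
Weighted total:
  Weekly reports 100 × 0.06 = 6
  Oral exam 91 × 0.46 = 41.86
  Problem sets 98 × 0.16 = 15.68
  Discussion 45 × 0.09 = 4.05
  Peer review 97 × 0.23 = 22.31
Sum = 89.9
89.9 is ≥ 80 and < 90 → B

B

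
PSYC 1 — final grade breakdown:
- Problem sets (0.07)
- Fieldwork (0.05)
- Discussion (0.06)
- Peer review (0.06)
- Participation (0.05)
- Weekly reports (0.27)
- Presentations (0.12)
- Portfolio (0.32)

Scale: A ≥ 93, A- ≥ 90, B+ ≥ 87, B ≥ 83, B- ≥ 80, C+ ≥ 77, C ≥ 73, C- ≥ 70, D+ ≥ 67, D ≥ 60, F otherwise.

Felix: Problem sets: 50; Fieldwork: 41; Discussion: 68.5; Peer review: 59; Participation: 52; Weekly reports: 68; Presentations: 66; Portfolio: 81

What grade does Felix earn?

D+

Weighted total:
  Problem sets 50 × 0.07 = 3.5
  Fieldwork 41 × 0.05 = 2.05
  Discussion 68.5 × 0.06 = 4.11
  Peer review 59 × 0.06 = 3.54
  Participation 52 × 0.05 = 2.6
  Weekly reports 68 × 0.27 = 18.36
  Presentations 66 × 0.12 = 7.92
  Portfolio 81 × 0.32 = 25.92
Sum = 68
68 is ≥ 67 and < 70 → D+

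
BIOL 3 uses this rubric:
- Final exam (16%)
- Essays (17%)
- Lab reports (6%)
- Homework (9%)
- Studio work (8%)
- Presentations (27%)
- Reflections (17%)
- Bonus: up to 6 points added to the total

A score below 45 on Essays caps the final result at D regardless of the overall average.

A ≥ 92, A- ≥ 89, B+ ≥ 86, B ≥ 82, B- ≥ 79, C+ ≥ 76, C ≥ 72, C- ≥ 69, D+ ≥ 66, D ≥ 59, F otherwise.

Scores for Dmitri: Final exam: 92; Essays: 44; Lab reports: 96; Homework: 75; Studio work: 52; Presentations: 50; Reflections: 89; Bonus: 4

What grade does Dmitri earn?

D

Essays score 44 < 45: minimum not met.
Weighted total:
  Final exam 92 × 0.16 = 14.72
  Essays 44 × 0.17 = 7.48
  Lab reports 96 × 0.06 = 5.76
  Homework 75 × 0.09 = 6.75
  Studio work 52 × 0.08 = 4.16
  Presentations 50 × 0.27 = 13.5
  Reflections 89 × 0.17 = 15.13
Sum = 67.5
Bonus: 67.5 + 4 = 71.5
71.5 would be C-; cap at D applies → D.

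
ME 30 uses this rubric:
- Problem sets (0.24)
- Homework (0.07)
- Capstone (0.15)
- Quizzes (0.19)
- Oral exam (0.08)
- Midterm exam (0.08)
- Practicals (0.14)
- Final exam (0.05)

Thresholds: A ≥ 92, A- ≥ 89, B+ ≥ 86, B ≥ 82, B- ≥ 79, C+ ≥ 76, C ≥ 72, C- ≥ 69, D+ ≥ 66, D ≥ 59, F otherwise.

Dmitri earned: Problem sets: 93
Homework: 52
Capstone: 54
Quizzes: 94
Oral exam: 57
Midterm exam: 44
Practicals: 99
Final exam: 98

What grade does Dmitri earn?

Weighted total:
  Problem sets 93 × 0.24 = 22.32
  Homework 52 × 0.07 = 3.64
  Capstone 54 × 0.15 = 8.1
  Quizzes 94 × 0.19 = 17.86
  Oral exam 57 × 0.08 = 4.56
  Midterm exam 44 × 0.08 = 3.52
  Practicals 99 × 0.14 = 13.86
  Final exam 98 × 0.05 = 4.9
Sum = 78.76
78.76 is ≥ 76 and < 79 → C+

C+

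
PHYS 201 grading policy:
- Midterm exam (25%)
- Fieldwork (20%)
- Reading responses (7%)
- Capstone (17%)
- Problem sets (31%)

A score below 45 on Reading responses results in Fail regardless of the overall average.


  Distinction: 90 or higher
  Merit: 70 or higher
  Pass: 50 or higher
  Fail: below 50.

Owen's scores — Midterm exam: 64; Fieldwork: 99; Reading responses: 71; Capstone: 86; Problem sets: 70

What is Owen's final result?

Reading responses score 71 ≥ 45: minimum met.
Weighted total:
  Midterm exam 64 × 0.25 = 16
  Fieldwork 99 × 0.2 = 19.8
  Reading responses 71 × 0.07 = 4.97
  Capstone 86 × 0.17 = 14.62
  Problem sets 70 × 0.31 = 21.7
Sum = 77.09
77.09 is ≥ 70 and < 90 → Merit

Merit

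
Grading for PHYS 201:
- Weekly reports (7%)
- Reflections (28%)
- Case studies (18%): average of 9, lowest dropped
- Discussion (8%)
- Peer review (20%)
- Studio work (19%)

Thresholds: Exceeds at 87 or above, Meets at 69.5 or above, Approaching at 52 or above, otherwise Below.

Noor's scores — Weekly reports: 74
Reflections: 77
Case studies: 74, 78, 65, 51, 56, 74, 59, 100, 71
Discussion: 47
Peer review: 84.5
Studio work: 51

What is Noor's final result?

Case studies: drop 51 → average of remaining 8 = 577/8 = 72.125
Weighted total:
  Weekly reports 74 × 0.07 = 5.18
  Reflections 77 × 0.28 = 21.56
  Case studies 72.125 × 0.18 = 12.9825
  Discussion 47 × 0.08 = 3.76
  Peer review 84.5 × 0.2 = 16.9
  Studio work 51 × 0.19 = 9.69
Sum = 70.0725
70.0725 is ≥ 69.5 and < 87 → Meets

Meets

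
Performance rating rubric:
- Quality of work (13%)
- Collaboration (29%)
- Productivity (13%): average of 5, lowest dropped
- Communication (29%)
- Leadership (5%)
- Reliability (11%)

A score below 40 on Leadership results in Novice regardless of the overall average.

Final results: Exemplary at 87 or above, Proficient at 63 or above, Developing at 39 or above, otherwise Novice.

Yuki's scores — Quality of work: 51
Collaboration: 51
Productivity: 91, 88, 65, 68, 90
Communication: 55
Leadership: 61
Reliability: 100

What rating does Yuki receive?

Productivity: drop 65 → average of remaining 4 = 337/4 = 84.25
Leadership score 61 ≥ 40: minimum met.
Weighted total:
  Quality of work 51 × 0.13 = 6.63
  Collaboration 51 × 0.29 = 14.79
  Productivity 84.25 × 0.13 = 10.9525
  Communication 55 × 0.29 = 15.95
  Leadership 61 × 0.05 = 3.05
  Reliability 100 × 0.11 = 11
Sum = 62.3725
62.3725 is ≥ 39 and < 63 → Developing

Developing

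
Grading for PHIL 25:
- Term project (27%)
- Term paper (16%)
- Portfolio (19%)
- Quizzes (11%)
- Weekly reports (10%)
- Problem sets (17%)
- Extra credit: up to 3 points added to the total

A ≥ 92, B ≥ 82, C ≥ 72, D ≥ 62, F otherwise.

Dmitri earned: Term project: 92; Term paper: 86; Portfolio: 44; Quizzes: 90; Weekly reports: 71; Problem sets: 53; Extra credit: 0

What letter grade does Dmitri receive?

Weighted total:
  Term project 92 × 0.27 = 24.84
  Term paper 86 × 0.16 = 13.76
  Portfolio 44 × 0.19 = 8.36
  Quizzes 90 × 0.11 = 9.9
  Weekly reports 71 × 0.1 = 7.1
  Problem sets 53 × 0.17 = 9.01
Sum = 72.97
Extra credit: 72.97 + 0 = 72.97
72.97 is ≥ 72 and < 82 → C

C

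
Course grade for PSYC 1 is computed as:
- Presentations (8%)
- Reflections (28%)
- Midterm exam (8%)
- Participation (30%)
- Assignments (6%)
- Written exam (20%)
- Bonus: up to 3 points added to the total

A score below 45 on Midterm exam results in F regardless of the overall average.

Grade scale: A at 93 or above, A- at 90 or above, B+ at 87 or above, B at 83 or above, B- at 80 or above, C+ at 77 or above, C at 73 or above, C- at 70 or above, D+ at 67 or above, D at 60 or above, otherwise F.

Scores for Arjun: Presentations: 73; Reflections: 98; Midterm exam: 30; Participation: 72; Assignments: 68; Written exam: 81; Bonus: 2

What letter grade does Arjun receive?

Midterm exam score 30 < 45: minimum not met.
Weighted total:
  Presentations 73 × 0.08 = 5.84
  Reflections 98 × 0.28 = 27.44
  Midterm exam 30 × 0.08 = 2.4
  Participation 72 × 0.3 = 21.6
  Assignments 68 × 0.06 = 4.08
  Written exam 81 × 0.2 = 16.2
Sum = 77.56
Bonus: 77.56 + 2 = 79.56
Because the Midterm exam minimum was not met, the result is F.

F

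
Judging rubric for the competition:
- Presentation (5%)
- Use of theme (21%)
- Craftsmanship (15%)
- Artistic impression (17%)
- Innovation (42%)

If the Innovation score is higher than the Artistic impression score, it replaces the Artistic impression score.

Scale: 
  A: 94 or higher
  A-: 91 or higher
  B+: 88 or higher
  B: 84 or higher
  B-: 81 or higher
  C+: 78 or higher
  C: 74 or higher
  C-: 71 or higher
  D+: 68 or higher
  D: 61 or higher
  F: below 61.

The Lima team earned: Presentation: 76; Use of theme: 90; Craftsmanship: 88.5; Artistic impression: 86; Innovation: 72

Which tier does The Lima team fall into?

C+

Innovation (72) ≤ Artistic impression (86), so Artistic impression stays at 86.
Weighted total:
  Presentation 76 × 0.05 = 3.8
  Use of theme 90 × 0.21 = 18.9
  Craftsmanship 88.5 × 0.15 = 13.275
  Artistic impression 86 × 0.17 = 14.62
  Innovation 72 × 0.42 = 30.24
Sum = 80.835
80.835 is ≥ 78 and < 81 → C+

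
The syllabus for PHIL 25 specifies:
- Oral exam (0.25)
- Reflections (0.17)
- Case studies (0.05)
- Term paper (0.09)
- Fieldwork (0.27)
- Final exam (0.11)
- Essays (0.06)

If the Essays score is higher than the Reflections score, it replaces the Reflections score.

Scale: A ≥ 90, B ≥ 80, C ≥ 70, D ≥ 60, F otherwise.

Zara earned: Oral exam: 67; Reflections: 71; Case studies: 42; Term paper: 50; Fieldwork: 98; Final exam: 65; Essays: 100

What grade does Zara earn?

Essays (100) > Reflections (71), so Reflections counts as 100.
Weighted total:
  Oral exam 67 × 0.25 = 16.75
  Reflections 100 × 0.17 = 17
  Case studies 42 × 0.05 = 2.1
  Term paper 50 × 0.09 = 4.5
  Fieldwork 98 × 0.27 = 26.46
  Final exam 65 × 0.11 = 7.15
  Essays 100 × 0.06 = 6
Sum = 79.96
79.96 is ≥ 70 and < 80 → C

C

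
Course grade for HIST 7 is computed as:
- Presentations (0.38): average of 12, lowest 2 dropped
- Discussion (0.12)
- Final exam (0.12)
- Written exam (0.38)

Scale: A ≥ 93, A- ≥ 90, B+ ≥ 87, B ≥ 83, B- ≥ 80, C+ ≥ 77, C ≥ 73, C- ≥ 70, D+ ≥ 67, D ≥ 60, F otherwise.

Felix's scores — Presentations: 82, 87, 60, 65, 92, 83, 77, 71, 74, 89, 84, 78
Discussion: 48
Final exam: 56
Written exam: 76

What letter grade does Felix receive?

C-

Presentations: drop 60, 65 → average of remaining 10 = 817/10 = 81.7
Weighted total:
  Presentations 81.7 × 0.38 = 31.046
  Discussion 48 × 0.12 = 5.76
  Final exam 56 × 0.12 = 6.72
  Written exam 76 × 0.38 = 28.88
Sum = 72.406
72.406 is ≥ 70 and < 73 → C-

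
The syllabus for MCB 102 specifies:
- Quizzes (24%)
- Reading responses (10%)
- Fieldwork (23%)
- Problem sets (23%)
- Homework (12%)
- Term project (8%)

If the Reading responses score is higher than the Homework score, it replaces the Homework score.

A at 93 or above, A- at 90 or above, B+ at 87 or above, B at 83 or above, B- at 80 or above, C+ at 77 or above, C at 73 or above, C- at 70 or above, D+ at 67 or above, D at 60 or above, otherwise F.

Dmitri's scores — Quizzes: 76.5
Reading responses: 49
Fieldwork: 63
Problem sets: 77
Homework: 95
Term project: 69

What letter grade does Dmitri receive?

C-

Reading responses (49) ≤ Homework (95), so Homework stays at 95.
Weighted total:
  Quizzes 76.5 × 0.24 = 18.36
  Reading responses 49 × 0.1 = 4.9
  Fieldwork 63 × 0.23 = 14.49
  Problem sets 77 × 0.23 = 17.71
  Homework 95 × 0.12 = 11.4
  Term project 69 × 0.08 = 5.52
Sum = 72.38
72.38 is ≥ 70 and < 73 → C-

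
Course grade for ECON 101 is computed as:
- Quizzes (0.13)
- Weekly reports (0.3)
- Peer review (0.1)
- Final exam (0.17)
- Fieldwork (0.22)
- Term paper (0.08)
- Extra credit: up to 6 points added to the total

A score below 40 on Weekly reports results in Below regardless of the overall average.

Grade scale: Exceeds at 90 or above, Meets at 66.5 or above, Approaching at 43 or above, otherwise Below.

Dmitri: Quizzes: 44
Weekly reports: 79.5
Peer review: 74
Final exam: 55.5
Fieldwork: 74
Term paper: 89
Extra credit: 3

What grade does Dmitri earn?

Weekly reports score 79.5 ≥ 40: minimum met.
Weighted total:
  Quizzes 44 × 0.13 = 5.72
  Weekly reports 79.5 × 0.3 = 23.85
  Peer review 74 × 0.1 = 7.4
  Final exam 55.5 × 0.17 = 9.435
  Fieldwork 74 × 0.22 = 16.28
  Term paper 89 × 0.08 = 7.12
Sum = 69.805
Extra credit: 69.805 + 3 = 72.805
72.805 is ≥ 66.5 and < 90 → Meets

Meets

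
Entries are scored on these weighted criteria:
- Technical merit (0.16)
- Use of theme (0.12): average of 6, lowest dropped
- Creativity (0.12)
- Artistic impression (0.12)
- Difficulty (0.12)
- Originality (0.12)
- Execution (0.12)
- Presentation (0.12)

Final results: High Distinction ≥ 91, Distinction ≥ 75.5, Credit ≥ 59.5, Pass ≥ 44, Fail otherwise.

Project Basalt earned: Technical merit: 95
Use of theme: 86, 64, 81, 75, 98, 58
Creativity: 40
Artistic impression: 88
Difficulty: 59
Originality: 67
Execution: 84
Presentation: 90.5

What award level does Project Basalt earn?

Use of theme: drop 58 → average of remaining 5 = 404/5 = 80.8
Weighted total:
  Technical merit 95 × 0.16 = 15.2
  Use of theme 80.8 × 0.12 = 9.696
  Creativity 40 × 0.12 = 4.8
  Artistic impression 88 × 0.12 = 10.56
  Difficulty 59 × 0.12 = 7.08
  Originality 67 × 0.12 = 8.04
  Execution 84 × 0.12 = 10.08
  Presentation 90.5 × 0.12 = 10.86
Sum = 76.316
76.316 is ≥ 75.5 and < 91 → Distinction

Distinction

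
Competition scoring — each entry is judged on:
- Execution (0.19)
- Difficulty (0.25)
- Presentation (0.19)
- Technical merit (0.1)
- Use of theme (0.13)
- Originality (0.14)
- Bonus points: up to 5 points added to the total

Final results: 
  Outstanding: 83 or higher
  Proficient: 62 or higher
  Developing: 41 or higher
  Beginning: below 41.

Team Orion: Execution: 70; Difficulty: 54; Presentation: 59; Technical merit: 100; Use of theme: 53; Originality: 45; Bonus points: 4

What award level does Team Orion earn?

Proficient

Weighted total:
  Execution 70 × 0.19 = 13.3
  Difficulty 54 × 0.25 = 13.5
  Presentation 59 × 0.19 = 11.21
  Technical merit 100 × 0.1 = 10
  Use of theme 53 × 0.13 = 6.89
  Originality 45 × 0.14 = 6.3
Sum = 61.2
Bonus points: 61.2 + 4 = 65.2
65.2 is ≥ 62 and < 83 → Proficient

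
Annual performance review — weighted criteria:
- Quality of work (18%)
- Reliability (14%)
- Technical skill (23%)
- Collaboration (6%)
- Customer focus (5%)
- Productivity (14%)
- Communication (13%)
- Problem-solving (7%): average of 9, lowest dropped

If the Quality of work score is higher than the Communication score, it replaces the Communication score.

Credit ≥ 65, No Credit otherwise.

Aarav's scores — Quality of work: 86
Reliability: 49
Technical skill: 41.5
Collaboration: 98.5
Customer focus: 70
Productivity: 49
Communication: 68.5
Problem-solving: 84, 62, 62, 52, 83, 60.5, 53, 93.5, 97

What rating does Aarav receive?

No Credit

Problem-solving: drop 52 → average of remaining 8 = 595/8 = 74.375
Quality of work (86) > Communication (68.5), so Communication counts as 86.
Weighted total:
  Quality of work 86 × 0.18 = 15.48
  Reliability 49 × 0.14 = 6.86
  Technical skill 41.5 × 0.23 = 9.545
  Collaboration 98.5 × 0.06 = 5.91
  Customer focus 70 × 0.05 = 3.5
  Productivity 49 × 0.14 = 6.86
  Communication 86 × 0.13 = 11.18
  Problem-solving 74.375 × 0.07 = 5.20625
Sum = 64.54125
64.54125 < 65 → No Credit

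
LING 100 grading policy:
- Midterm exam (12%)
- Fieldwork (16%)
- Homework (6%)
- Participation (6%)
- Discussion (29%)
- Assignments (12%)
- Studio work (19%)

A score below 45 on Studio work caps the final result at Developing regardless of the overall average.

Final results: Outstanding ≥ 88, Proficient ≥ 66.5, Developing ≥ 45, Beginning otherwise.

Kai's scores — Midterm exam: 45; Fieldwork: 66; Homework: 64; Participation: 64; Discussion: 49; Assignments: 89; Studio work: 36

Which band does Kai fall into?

Developing

Studio work score 36 < 45: minimum not met.
Weighted total:
  Midterm exam 45 × 0.12 = 5.4
  Fieldwork 66 × 0.16 = 10.56
  Homework 64 × 0.06 = 3.84
  Participation 64 × 0.06 = 3.84
  Discussion 49 × 0.29 = 14.21
  Assignments 89 × 0.12 = 10.68
  Studio work 36 × 0.19 = 6.84
Sum = 55.37
55.37 would be Developing; cap at Developing applies → Developing.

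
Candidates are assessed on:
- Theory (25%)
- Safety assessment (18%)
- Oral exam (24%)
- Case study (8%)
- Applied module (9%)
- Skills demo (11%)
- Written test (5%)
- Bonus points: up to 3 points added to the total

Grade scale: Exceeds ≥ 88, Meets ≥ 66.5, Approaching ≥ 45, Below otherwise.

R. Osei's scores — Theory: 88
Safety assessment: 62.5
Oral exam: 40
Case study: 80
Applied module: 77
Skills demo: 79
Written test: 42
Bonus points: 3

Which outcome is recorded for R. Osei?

Weighted total:
  Theory 88 × 0.25 = 22
  Safety assessment 62.5 × 0.18 = 11.25
  Oral exam 40 × 0.24 = 9.6
  Case study 80 × 0.08 = 6.4
  Applied module 77 × 0.09 = 6.93
  Skills demo 79 × 0.11 = 8.69
  Written test 42 × 0.05 = 2.1
Sum = 66.97
Bonus points: 66.97 + 3 = 69.97
69.97 is ≥ 66.5 and < 88 → Meets

Meets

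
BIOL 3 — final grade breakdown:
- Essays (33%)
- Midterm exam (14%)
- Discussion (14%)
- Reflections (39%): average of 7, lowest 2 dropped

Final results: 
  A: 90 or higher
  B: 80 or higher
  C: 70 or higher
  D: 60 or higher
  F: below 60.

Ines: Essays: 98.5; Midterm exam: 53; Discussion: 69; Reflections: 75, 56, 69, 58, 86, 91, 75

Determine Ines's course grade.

B

Reflections: drop 56, 58 → average of remaining 5 = 396/5 = 79.2
Weighted total:
  Essays 98.5 × 0.33 = 32.505
  Midterm exam 53 × 0.14 = 7.42
  Discussion 69 × 0.14 = 9.66
  Reflections 79.2 × 0.39 = 30.888
Sum = 80.473
80.473 is ≥ 80 and < 90 → B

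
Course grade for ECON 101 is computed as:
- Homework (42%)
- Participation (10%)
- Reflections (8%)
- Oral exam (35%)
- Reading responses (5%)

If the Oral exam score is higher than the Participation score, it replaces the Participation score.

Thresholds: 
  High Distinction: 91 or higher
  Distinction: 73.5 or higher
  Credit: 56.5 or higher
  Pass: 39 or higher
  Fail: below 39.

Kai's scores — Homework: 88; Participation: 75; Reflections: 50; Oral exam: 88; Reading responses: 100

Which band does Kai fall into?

Oral exam (88) > Participation (75), so Participation counts as 88.
Weighted total:
  Homework 88 × 0.42 = 36.96
  Participation 88 × 0.1 = 8.8
  Reflections 50 × 0.08 = 4
  Oral exam 88 × 0.35 = 30.8
  Reading responses 100 × 0.05 = 5
Sum = 85.56
85.56 is ≥ 73.5 and < 91 → Distinction

Distinction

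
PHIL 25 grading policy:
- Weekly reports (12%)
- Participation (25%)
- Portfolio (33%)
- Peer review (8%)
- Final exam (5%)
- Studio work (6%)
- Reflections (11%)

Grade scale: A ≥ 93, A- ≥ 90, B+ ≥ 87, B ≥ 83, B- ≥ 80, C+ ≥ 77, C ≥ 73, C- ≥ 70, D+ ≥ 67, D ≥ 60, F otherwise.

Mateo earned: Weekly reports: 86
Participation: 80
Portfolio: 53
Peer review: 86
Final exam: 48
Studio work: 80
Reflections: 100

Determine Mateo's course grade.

Weighted total:
  Weekly reports 86 × 0.12 = 10.32
  Participation 80 × 0.25 = 20
  Portfolio 53 × 0.33 = 17.49
  Peer review 86 × 0.08 = 6.88
  Final exam 48 × 0.05 = 2.4
  Studio work 80 × 0.06 = 4.8
  Reflections 100 × 0.11 = 11
Sum = 72.89
72.89 is ≥ 70 and < 73 → C-

C-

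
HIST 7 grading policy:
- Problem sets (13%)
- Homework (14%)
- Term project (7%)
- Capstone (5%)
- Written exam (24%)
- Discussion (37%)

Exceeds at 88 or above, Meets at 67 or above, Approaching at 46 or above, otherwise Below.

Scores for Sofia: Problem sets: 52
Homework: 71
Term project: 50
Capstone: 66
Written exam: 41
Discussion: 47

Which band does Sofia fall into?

Weighted total:
  Problem sets 52 × 0.13 = 6.76
  Homework 71 × 0.14 = 9.94
  Term project 50 × 0.07 = 3.5
  Capstone 66 × 0.05 = 3.3
  Written exam 41 × 0.24 = 9.84
  Discussion 47 × 0.37 = 17.39
Sum = 50.73
50.73 is ≥ 46 and < 67 → Approaching

Approaching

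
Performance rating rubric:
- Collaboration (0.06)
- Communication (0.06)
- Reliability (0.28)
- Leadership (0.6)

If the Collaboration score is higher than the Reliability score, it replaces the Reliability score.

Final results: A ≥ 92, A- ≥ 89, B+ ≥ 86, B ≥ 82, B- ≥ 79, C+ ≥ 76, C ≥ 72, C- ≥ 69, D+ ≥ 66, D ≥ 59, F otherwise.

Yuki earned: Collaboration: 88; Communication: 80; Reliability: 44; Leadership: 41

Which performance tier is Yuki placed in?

Collaboration (88) > Reliability (44), so Reliability counts as 88.
Weighted total:
  Collaboration 88 × 0.06 = 5.28
  Communication 80 × 0.06 = 4.8
  Reliability 88 × 0.28 = 24.64
  Leadership 41 × 0.6 = 24.6
Sum = 59.32
59.32 is ≥ 59 and < 66 → D

D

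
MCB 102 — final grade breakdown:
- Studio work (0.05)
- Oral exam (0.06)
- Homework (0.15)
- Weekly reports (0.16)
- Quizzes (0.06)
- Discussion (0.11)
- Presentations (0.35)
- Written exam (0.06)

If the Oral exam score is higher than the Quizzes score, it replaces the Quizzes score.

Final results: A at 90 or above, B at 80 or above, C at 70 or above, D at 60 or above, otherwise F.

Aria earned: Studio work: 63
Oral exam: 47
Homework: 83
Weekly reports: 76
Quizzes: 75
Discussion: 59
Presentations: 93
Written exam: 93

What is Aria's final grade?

Oral exam (47) ≤ Quizzes (75), so Quizzes stays at 75.
Weighted total:
  Studio work 63 × 0.05 = 3.15
  Oral exam 47 × 0.06 = 2.82
  Homework 83 × 0.15 = 12.45
  Weekly reports 76 × 0.16 = 12.16
  Quizzes 75 × 0.06 = 4.5
  Discussion 59 × 0.11 = 6.49
  Presentations 93 × 0.35 = 32.55
  Written exam 93 × 0.06 = 5.58
Sum = 79.7
79.7 is ≥ 70 and < 80 → C

C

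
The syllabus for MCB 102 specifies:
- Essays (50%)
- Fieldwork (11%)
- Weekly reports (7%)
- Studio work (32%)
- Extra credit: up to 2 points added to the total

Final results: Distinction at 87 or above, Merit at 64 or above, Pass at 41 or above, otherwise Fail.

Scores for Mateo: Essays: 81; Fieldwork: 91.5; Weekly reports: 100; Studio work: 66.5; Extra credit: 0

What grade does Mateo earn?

Weighted total:
  Essays 81 × 0.5 = 40.5
  Fieldwork 91.5 × 0.11 = 10.065
  Weekly reports 100 × 0.07 = 7
  Studio work 66.5 × 0.32 = 21.28
Sum = 78.845
Extra credit: 78.845 + 0 = 78.845
78.845 is ≥ 64 and < 87 → Merit

Merit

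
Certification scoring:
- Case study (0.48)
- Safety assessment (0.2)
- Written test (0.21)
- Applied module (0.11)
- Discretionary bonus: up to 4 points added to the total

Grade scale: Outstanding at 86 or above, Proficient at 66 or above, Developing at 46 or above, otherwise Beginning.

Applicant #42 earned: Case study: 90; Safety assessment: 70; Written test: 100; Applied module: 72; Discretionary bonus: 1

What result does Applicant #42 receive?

Weighted total:
  Case study 90 × 0.48 = 43.2
  Safety assessment 70 × 0.2 = 14
  Written test 100 × 0.21 = 21
  Applied module 72 × 0.11 = 7.92
Sum = 86.12
Discretionary bonus: 86.12 + 1 = 87.12
87.12 ≥ 86 → Outstanding

Outstanding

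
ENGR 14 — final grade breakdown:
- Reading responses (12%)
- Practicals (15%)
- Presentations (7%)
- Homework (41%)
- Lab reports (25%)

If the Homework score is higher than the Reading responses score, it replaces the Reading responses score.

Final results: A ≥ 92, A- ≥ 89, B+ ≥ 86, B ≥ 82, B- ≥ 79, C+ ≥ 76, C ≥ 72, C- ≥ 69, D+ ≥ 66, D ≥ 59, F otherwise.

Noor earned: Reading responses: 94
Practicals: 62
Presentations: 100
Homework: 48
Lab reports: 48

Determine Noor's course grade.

Homework (48) ≤ Reading responses (94), so Reading responses stays at 94.
Weighted total:
  Reading responses 94 × 0.12 = 11.28
  Practicals 62 × 0.15 = 9.3
  Presentations 100 × 0.07 = 7
  Homework 48 × 0.41 = 19.68
  Lab reports 48 × 0.25 = 12
Sum = 59.26
59.26 is ≥ 59 and < 66 → D

D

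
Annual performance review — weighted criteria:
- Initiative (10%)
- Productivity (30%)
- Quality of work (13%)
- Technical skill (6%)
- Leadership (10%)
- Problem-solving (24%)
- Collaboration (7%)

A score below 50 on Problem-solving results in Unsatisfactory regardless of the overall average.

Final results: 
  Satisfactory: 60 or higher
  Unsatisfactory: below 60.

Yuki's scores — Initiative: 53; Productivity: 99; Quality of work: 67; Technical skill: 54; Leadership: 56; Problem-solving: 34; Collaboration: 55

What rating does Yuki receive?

Problem-solving score 34 < 50: minimum not met.
Weighted total:
  Initiative 53 × 0.1 = 5.3
  Productivity 99 × 0.3 = 29.7
  Quality of work 67 × 0.13 = 8.71
  Technical skill 54 × 0.06 = 3.24
  Leadership 56 × 0.1 = 5.6
  Problem-solving 34 × 0.24 = 8.16
  Collaboration 55 × 0.07 = 3.85
Sum = 64.56
Because the Problem-solving minimum was not met, the result is Unsatisfactory.

Unsatisfactory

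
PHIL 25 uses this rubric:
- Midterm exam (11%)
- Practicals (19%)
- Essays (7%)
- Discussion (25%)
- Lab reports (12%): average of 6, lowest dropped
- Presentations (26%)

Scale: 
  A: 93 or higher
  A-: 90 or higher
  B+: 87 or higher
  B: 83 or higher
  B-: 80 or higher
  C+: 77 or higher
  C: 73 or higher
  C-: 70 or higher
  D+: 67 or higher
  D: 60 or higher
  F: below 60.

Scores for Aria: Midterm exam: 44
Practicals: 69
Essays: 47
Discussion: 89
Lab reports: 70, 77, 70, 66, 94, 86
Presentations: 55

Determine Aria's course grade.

Lab reports: drop 66 → average of remaining 5 = 397/5 = 79.4
Weighted total:
  Midterm exam 44 × 0.11 = 4.84
  Practicals 69 × 0.19 = 13.11
  Essays 47 × 0.07 = 3.29
  Discussion 89 × 0.25 = 22.25
  Lab reports 79.4 × 0.12 = 9.528
  Presentations 55 × 0.26 = 14.3
Sum = 67.318
67.318 is ≥ 67 and < 70 → D+

D+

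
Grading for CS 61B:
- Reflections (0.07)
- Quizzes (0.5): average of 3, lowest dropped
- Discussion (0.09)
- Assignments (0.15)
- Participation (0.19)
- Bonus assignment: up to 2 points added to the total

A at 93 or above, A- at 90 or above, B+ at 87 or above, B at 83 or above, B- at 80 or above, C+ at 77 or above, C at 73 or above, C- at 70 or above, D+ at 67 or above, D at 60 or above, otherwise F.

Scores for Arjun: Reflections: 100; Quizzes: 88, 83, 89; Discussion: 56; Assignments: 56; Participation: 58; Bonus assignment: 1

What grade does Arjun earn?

Quizzes: drop 83 → average of remaining 2 = 177/2 = 88.5
Weighted total:
  Reflections 100 × 0.07 = 7
  Quizzes 88.5 × 0.5 = 44.25
  Discussion 56 × 0.09 = 5.04
  Assignments 56 × 0.15 = 8.4
  Participation 58 × 0.19 = 11.02
Sum = 75.71
Bonus assignment: 75.71 + 1 = 76.71
76.71 is ≥ 73 and < 77 → C

C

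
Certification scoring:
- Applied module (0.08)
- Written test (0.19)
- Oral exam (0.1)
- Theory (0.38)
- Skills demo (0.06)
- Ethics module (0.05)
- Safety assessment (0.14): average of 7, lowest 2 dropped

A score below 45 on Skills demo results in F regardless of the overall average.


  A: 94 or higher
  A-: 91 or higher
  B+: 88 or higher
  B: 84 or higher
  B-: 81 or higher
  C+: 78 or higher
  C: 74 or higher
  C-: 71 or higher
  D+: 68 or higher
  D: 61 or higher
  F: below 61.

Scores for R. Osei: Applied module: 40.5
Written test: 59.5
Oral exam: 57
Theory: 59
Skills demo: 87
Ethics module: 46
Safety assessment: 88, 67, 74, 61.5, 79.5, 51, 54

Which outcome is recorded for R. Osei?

F

Safety assessment: drop 51, 54 → average of remaining 5 = 370/5 = 74
Skills demo score 87 ≥ 45: minimum met.
Weighted total:
  Applied module 40.5 × 0.08 = 3.24
  Written test 59.5 × 0.19 = 11.305
  Oral exam 57 × 0.1 = 5.7
  Theory 59 × 0.38 = 22.42
  Skills demo 87 × 0.06 = 5.22
  Ethics module 46 × 0.05 = 2.3
  Safety assessment 74 × 0.14 = 10.36
Sum = 60.545
60.545 < 61 → F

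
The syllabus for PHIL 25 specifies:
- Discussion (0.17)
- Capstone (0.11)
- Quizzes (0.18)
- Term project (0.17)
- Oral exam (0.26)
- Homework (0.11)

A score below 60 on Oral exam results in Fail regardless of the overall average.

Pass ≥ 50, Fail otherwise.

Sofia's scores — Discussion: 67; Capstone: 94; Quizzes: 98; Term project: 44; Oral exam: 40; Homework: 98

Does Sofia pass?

Oral exam score 40 < 60: minimum not met.
Weighted total:
  Discussion 67 × 0.17 = 11.39
  Capstone 94 × 0.11 = 10.34
  Quizzes 98 × 0.18 = 17.64
  Term project 44 × 0.17 = 7.48
  Oral exam 40 × 0.26 = 10.4
  Homework 98 × 0.11 = 10.78
Sum = 68.03
Because the Oral exam minimum was not met, the result is Fail.

Fail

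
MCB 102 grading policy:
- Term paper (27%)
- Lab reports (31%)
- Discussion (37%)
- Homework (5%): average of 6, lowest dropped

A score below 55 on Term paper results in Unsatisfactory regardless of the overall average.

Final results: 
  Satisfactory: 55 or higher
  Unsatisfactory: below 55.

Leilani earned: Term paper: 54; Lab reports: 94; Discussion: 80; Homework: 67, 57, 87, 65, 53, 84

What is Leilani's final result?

Homework: drop 53 → average of remaining 5 = 360/5 = 72
Term paper score 54 < 55: minimum not met.
Weighted total:
  Term paper 54 × 0.27 = 14.58
  Lab reports 94 × 0.31 = 29.14
  Discussion 80 × 0.37 = 29.6
  Homework 72 × 0.05 = 3.6
Sum = 76.92
Because the Term paper minimum was not met, the result is Unsatisfactory.

Unsatisfactory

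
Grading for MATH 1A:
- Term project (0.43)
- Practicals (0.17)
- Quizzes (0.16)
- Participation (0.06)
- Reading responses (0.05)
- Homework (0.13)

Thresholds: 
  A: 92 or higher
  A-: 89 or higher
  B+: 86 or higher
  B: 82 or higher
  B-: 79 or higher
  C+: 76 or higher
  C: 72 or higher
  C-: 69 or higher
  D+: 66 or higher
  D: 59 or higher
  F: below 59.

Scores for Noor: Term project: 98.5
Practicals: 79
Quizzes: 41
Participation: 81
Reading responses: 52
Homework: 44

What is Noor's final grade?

C

Weighted total:
  Term project 98.5 × 0.43 = 42.355
  Practicals 79 × 0.17 = 13.43
  Quizzes 41 × 0.16 = 6.56
  Participation 81 × 0.06 = 4.86
  Reading responses 52 × 0.05 = 2.6
  Homework 44 × 0.13 = 5.72
Sum = 75.525
75.525 is ≥ 72 and < 76 → C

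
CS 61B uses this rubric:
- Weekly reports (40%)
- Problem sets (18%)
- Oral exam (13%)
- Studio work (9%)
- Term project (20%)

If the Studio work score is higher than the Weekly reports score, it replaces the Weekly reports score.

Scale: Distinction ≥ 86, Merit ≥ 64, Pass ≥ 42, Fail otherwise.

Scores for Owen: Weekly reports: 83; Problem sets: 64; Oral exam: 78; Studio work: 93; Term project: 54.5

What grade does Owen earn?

Merit

Studio work (93) > Weekly reports (83), so Weekly reports counts as 93.
Weighted total:
  Weekly reports 93 × 0.4 = 37.2
  Problem sets 64 × 0.18 = 11.52
  Oral exam 78 × 0.13 = 10.14
  Studio work 93 × 0.09 = 8.37
  Term project 54.5 × 0.2 = 10.9
Sum = 78.13
78.13 is ≥ 64 and < 86 → Merit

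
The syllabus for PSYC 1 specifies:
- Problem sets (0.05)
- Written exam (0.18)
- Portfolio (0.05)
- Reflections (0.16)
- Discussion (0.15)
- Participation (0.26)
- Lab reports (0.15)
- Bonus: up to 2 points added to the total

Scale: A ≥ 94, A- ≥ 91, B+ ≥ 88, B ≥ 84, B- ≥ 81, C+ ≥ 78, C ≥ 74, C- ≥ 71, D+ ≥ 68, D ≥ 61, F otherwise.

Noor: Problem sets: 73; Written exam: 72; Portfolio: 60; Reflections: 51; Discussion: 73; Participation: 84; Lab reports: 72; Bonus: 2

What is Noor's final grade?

C-

Weighted total:
  Problem sets 73 × 0.05 = 3.65
  Written exam 72 × 0.18 = 12.96
  Portfolio 60 × 0.05 = 3
  Reflections 51 × 0.16 = 8.16
  Discussion 73 × 0.15 = 10.95
  Participation 84 × 0.26 = 21.84
  Lab reports 72 × 0.15 = 10.8
Sum = 71.36
Bonus: 71.36 + 2 = 73.36
73.36 is ≥ 71 and < 74 → C-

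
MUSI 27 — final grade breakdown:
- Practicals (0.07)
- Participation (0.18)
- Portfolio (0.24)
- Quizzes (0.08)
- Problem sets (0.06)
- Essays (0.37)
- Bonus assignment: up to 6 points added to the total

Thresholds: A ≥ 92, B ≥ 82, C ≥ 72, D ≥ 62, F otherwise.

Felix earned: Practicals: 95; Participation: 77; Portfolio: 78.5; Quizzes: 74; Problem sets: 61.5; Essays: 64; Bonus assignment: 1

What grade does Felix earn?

Weighted total:
  Practicals 95 × 0.07 = 6.65
  Participation 77 × 0.18 = 13.86
  Portfolio 78.5 × 0.24 = 18.84
  Quizzes 74 × 0.08 = 5.92
  Problem sets 61.5 × 0.06 = 3.69
  Essays 64 × 0.37 = 23.68
Sum = 72.64
Bonus assignment: 72.64 + 1 = 73.64
73.64 is ≥ 72 and < 82 → C

C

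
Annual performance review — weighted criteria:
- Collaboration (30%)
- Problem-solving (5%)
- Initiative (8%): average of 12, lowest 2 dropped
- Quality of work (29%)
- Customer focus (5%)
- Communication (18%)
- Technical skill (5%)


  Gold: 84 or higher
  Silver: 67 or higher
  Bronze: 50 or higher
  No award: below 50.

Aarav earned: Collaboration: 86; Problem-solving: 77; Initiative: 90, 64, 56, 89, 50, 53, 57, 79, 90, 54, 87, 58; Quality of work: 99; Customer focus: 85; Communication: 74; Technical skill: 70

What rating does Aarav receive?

Initiative: drop 50, 53 → average of remaining 10 = 724/10 = 72.4
Weighted total:
  Collaboration 86 × 0.3 = 25.8
  Problem-solving 77 × 0.05 = 3.85
  Initiative 72.4 × 0.08 = 5.792
  Quality of work 99 × 0.29 = 28.71
  Customer focus 85 × 0.05 = 4.25
  Communication 74 × 0.18 = 13.32
  Technical skill 70 × 0.05 = 3.5
Sum = 85.222
85.222 ≥ 84 → Gold

Gold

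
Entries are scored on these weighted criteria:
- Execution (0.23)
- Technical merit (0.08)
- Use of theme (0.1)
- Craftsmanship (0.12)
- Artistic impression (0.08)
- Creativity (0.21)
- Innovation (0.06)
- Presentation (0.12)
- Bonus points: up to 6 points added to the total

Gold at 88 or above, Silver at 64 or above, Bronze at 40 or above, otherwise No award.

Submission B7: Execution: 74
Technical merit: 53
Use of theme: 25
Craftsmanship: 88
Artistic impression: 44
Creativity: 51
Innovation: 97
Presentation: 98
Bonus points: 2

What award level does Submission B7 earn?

Weighted total:
  Execution 74 × 0.23 = 17.02
  Technical merit 53 × 0.08 = 4.24
  Use of theme 25 × 0.1 = 2.5
  Craftsmanship 88 × 0.12 = 10.56
  Artistic impression 44 × 0.08 = 3.52
  Creativity 51 × 0.21 = 10.71
  Innovation 97 × 0.06 = 5.82
  Presentation 98 × 0.12 = 11.76
Sum = 66.13
Bonus points: 66.13 + 2 = 68.13
68.13 is ≥ 64 and < 88 → Silver

Silver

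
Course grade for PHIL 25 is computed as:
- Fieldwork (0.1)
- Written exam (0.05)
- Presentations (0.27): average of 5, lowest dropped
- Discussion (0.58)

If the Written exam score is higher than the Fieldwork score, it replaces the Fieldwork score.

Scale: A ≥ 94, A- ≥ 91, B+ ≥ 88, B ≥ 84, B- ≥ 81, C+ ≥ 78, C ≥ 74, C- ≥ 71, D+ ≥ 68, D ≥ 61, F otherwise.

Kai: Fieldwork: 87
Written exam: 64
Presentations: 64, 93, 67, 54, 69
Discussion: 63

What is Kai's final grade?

Presentations: drop 54 → average of remaining 4 = 293/4 = 73.25
Written exam (64) ≤ Fieldwork (87), so Fieldwork stays at 87.
Weighted total:
  Fieldwork 87 × 0.1 = 8.7
  Written exam 64 × 0.05 = 3.2
  Presentations 73.25 × 0.27 = 19.7775
  Discussion 63 × 0.58 = 36.54
Sum = 68.2175
68.2175 is ≥ 68 and < 71 → D+

D+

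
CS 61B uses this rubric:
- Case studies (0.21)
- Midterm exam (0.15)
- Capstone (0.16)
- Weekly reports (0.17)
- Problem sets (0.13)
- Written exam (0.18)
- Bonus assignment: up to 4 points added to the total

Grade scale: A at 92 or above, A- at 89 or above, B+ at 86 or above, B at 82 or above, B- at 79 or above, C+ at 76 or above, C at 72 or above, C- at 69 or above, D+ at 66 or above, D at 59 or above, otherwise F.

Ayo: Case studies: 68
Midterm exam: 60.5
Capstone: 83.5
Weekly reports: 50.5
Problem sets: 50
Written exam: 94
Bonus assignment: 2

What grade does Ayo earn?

Weighted total:
  Case studies 68 × 0.21 = 14.28
  Midterm exam 60.5 × 0.15 = 9.075
  Capstone 83.5 × 0.16 = 13.36
  Weekly reports 50.5 × 0.17 = 8.585
  Problem sets 50 × 0.13 = 6.5
  Written exam 94 × 0.18 = 16.92
Sum = 68.72
Bonus assignment: 68.72 + 2 = 70.72
70.72 is ≥ 69 and < 72 → C-

C-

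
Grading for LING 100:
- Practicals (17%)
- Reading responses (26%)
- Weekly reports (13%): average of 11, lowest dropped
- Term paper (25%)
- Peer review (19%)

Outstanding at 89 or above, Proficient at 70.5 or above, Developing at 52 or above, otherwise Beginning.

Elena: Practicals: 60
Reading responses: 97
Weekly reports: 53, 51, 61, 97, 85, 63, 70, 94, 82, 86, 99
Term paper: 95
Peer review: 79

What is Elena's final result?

Proficient

Weekly reports: drop 51 → average of remaining 10 = 790/10 = 79
Weighted total:
  Practicals 60 × 0.17 = 10.2
  Reading responses 97 × 0.26 = 25.22
  Weekly reports 79 × 0.13 = 10.27
  Term paper 95 × 0.25 = 23.75
  Peer review 79 × 0.19 = 15.01
Sum = 84.45
84.45 is ≥ 70.5 and < 89 → Proficient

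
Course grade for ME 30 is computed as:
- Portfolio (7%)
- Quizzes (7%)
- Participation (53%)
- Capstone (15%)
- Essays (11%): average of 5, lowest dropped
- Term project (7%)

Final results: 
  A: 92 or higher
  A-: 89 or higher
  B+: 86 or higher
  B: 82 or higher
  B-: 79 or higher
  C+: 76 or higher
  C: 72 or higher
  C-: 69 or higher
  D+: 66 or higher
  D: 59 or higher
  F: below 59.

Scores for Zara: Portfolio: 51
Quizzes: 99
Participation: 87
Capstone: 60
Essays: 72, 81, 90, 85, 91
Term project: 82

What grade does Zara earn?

Essays: drop 72 → average of remaining 4 = 347/4 = 86.75
Weighted total:
  Portfolio 51 × 0.07 = 3.57
  Quizzes 99 × 0.07 = 6.93
  Participation 87 × 0.53 = 46.11
  Capstone 60 × 0.15 = 9
  Essays 86.75 × 0.11 = 9.5425
  Term project 82 × 0.07 = 5.74
Sum = 80.8925
80.8925 is ≥ 79 and < 82 → B-

B-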